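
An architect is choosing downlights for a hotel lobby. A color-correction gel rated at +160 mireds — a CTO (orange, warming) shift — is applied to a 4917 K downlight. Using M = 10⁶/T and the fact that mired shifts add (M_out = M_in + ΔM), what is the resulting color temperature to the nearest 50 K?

2750 K

M_in = 10⁶/4917 = 203.38 mireds.
M_out = 203.38 + (+160) = 363.38 mireds.
T_out = 10⁶/363.38 = 2752.0 K → 2750 K.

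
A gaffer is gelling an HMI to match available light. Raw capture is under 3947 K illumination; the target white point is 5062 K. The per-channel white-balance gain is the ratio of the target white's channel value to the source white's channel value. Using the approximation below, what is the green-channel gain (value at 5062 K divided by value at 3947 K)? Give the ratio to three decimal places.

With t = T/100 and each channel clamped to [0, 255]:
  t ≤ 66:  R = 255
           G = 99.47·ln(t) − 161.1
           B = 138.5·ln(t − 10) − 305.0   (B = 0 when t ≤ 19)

1.121

At 3947 K (t = 39.47):
  G = 99.47·ln 39.47 − 161.1 = 99.47·3.6755 − 161.1 = 204.506.
At 5062 K (t = 50.62):
  G = 99.47·ln 50.62 − 161.1 = 99.47·3.9243 − 161.1 = 229.255.
Gain = 229.255 / 204.506 = 1.1210 → 1.121.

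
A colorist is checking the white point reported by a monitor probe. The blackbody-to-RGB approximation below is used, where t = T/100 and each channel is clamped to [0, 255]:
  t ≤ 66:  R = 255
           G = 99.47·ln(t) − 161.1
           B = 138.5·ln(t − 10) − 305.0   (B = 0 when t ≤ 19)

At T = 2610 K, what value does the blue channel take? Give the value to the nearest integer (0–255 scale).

80

t = 2610/100 = 26.1; the t ≤ 66 branch applies.
B = 138.5·ln(26.1 − 10) − 305.0 = 138.5·ln 16.1 − 305.0 = 138.5·2.7788 − 305.0 = 79.866.
Rounded: 80.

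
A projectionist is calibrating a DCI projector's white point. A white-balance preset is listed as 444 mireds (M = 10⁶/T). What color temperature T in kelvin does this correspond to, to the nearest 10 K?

T = 10⁶ / 444 = 2252.25 K → 2250 K.

2250 K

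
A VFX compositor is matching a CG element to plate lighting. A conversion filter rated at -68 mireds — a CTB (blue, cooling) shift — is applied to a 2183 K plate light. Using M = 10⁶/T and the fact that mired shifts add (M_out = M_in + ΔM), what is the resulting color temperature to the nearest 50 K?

2550 K

M_in = 10⁶/2183 = 458.09 mireds.
M_out = 458.09 + (-68) = 390.09 mireds.
T_out = 10⁶/390.09 = 2563.5 K → 2550 K.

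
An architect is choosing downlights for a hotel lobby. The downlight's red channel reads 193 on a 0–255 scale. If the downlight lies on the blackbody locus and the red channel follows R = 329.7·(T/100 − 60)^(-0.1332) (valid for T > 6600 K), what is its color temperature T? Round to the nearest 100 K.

11600 K

(t − 60)^(-0.1332) = 193/329.7 = 0.58538.
t − 60 = 0.58538^(1/-0.1332) = 0.58538^(-7.508) = 55.713, so t = 115.713.
T = 100·t = 11571 K → 11600 K to the nearest 100 K.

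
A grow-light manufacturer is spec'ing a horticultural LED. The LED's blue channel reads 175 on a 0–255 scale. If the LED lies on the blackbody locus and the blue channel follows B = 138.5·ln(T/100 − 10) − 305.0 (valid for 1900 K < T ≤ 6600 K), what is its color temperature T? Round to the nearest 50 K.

ln(t − 10) = (175 + 305.0) / 138.5 = 3.4657.
t − 10 = e^3.4657 = 31.999, so t = 41.999.
T = 100·t = 4200 K → 4200 K to the nearest 50 K.

4200 K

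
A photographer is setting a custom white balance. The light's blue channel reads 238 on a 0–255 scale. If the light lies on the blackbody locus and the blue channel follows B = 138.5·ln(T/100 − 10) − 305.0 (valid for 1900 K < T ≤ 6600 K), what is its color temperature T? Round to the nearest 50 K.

6050 K

ln(t − 10) = (238 + 305.0) / 138.5 = 3.9206.
t − 10 = e^3.9206 = 50.430, so t = 60.430.
T = 100·t = 6043 K → 6050 K to the nearest 50 K.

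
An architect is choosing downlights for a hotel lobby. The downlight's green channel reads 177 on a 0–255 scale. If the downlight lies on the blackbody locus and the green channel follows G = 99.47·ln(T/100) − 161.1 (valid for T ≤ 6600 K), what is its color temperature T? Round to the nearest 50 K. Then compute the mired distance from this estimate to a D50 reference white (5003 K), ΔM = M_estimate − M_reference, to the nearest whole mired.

+133 mireds

ln t = (177 + 161.1) / 99.47 = 3.3990.
t = e^3.3990 = 29.935.
T = 100·t = 2993 K → 3000 K to the nearest 50 K.
M_estimate = 10⁶/3000 = 333.33; M_reference = 10⁶/5003 = 199.88.
ΔM = 333.33 − 199.88 = 133.45 → +133 mireds.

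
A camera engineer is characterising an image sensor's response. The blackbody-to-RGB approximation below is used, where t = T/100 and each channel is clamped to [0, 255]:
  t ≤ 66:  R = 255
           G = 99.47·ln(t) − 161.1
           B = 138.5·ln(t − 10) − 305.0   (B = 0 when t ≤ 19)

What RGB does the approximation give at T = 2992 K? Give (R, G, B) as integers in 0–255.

(255, 177, 109)

t = 2992/100 = 29.92; the t ≤ 66 branch applies.
R = 255 by definition for t ≤ 66.
G = 99.47·ln 29.92 − 161.1 = 99.47·3.3985 − 161.1 = 176.951.
B = 138.5·ln(29.92 − 10) − 305.0 = 138.5·ln 19.92 − 305.0 = 138.5·2.9917 − 305.0 = 109.354.
Rounded: (255, 177, 109).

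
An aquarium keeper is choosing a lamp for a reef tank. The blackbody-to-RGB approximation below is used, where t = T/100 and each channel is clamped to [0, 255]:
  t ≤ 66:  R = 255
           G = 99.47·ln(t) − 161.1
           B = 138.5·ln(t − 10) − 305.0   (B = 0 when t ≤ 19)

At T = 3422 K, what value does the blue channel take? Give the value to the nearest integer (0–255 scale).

136

t = 3422/100 = 34.22; the t ≤ 66 branch applies.
B = 138.5·ln(34.22 − 10) − 305.0 = 138.5·ln 24.22 − 305.0 = 138.5·3.1872 − 305.0 = 136.424.
Rounded: 136.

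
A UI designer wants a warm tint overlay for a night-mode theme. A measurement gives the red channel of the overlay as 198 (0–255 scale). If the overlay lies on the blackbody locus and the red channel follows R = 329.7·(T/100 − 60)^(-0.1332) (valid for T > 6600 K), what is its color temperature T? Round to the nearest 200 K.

(t − 60)^(-0.1332) = 198/329.7 = 0.60055.
t − 60 = 0.60055^(1/-0.1332) = 0.60055^(-7.508) = 45.980, so t = 105.980.
T = 100·t = 10598 K → 10600 K to the nearest 200 K.

10600 K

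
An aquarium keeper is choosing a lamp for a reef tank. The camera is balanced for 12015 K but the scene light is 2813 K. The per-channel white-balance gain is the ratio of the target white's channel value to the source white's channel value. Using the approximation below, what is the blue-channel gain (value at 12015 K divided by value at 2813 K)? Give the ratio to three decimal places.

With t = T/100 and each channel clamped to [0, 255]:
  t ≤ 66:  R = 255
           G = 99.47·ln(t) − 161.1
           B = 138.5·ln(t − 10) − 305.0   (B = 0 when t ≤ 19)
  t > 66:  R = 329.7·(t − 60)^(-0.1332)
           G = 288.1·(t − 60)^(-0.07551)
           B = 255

2.648

At 2813 K (t = 28.13):
  B = 138.5·ln(28.13 − 10) − 305.0 = 138.5·ln 18.13 − 305.0 = 138.5·2.8976 − 305.0 = 96.313.
At 12015 K (t = 120.15):
  B = 255 by definition for t > 66.
Gain = 255.000 / 96.313 = 2.6476 → 2.648.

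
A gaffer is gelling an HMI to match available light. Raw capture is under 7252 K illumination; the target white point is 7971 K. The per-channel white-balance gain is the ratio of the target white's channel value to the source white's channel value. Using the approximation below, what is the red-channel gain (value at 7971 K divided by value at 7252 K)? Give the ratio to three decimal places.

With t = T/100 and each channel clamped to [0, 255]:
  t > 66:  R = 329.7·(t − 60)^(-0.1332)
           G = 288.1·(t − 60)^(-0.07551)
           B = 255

0.941

At 7252 K (t = 72.52):
  R = 329.7·(72.52 − 60)^(-0.1332) = 329.7·12.52^(-0.1332) = 329.7·0.71417 = 235.460.
At 7971 K (t = 79.71):
  R = 329.7·(79.71 − 60)^(-0.1332) = 329.7·19.71^(-0.1332) = 329.7·0.67228 = 221.649.
Gain = 221.649 / 235.460 = 0.9413 → 0.941.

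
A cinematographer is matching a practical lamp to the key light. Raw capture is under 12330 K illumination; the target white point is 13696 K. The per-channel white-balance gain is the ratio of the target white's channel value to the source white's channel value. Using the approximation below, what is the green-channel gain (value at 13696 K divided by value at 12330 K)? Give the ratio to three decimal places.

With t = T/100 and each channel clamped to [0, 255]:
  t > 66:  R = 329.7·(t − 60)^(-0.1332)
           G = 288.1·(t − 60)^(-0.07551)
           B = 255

At 12330 K (t = 123.3):
  G = 288.1·(123.3 − 60)^(-0.07551) = 288.1·63.3^(-0.07551) = 288.1·0.73110 = 210.630.
At 13696 K (t = 136.96):
  G = 288.1·(136.96 − 60)^(-0.07551) = 288.1·76.96^(-0.07551) = 288.1·0.72039 = 207.545.
Gain = 207.545 / 210.630 = 0.9854 → 0.985.

0.985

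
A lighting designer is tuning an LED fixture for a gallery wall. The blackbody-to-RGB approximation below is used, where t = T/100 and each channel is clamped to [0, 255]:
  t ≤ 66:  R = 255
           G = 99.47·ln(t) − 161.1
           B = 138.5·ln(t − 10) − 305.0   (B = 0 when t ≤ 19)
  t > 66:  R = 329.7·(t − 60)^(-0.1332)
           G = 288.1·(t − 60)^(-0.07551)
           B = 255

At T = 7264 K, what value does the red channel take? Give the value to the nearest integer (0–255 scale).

235

t = 7264/100 = 72.64; the t > 66 branch applies.
R = 329.7·(72.64 − 60)^(-0.1332) = 329.7·12.64^(-0.1332) = 329.7·0.71326 = 235.162.
Rounded: 235.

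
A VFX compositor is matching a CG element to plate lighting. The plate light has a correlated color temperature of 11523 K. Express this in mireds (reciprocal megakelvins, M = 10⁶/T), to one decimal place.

M = 10⁶ / 11523 = 86.783 → 86.8 mireds.

86.8 mireds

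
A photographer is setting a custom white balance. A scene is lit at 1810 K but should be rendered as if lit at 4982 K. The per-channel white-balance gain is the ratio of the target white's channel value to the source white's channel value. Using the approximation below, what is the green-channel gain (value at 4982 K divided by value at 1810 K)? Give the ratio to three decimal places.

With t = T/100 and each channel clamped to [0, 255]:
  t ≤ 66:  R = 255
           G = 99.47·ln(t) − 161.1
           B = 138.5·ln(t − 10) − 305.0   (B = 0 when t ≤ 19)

At 1810 K (t = 18.1):
  G = 99.47·ln 18.1 − 161.1 = 99.47·2.8959 − 161.1 = 126.956.
At 4982 K (t = 49.82):
  G = 99.47·ln 49.82 − 161.1 = 99.47·3.9084 − 161.1 = 227.670.
Gain = 227.670 / 126.956 = 1.7933 → 1.793.

1.793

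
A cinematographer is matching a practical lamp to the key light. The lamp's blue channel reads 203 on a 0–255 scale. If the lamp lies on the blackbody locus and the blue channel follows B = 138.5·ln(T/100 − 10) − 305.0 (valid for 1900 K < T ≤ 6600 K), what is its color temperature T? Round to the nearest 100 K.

4900 K

ln(t − 10) = (203 + 305.0) / 138.5 = 3.6679.
t − 10 = e^3.6679 = 39.168, so t = 49.168.
T = 100·t = 4917 K → 4900 K to the nearest 100 K.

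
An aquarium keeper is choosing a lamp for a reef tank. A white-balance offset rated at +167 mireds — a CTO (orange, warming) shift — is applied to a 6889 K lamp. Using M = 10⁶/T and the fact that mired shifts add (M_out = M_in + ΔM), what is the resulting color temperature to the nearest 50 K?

M_in = 10⁶/6889 = 145.16 mireds.
M_out = 145.16 + (+167) = 312.16 mireds.
T_out = 10⁶/312.16 = 3203.5 K → 3200 K.

3200 K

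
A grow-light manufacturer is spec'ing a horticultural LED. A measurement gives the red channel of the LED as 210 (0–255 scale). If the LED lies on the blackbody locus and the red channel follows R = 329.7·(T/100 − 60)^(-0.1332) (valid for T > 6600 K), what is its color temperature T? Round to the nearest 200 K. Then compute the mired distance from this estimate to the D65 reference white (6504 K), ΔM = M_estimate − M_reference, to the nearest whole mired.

-43 mireds

(t − 60)^(-0.1332) = 210/329.7 = 0.63694.
t − 60 = 0.63694^(1/-0.1332) = 0.63694^(-7.508) = 29.561, so t = 89.561.
T = 100·t = 8956 K → 9000 K to the nearest 200 K.
M_estimate = 10⁶/9000 = 111.11; M_reference = 10⁶/6504 = 153.75.
ΔM = 111.11 − 153.75 = -42.64 → -43 mireds.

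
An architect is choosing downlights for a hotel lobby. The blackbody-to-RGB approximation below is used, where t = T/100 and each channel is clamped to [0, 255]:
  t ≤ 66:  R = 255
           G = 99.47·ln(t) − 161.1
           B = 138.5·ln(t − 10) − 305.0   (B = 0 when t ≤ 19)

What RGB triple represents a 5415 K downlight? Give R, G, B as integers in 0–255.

R=255, G=236, B=220

t = 5415/100 = 54.15; the t ≤ 66 branch applies.
R = 255 by definition for t ≤ 66.
G = 99.47·ln 54.15 − 161.1 = 99.47·3.9918 − 161.1 = 235.960.
B = 138.5·ln(54.15 − 10) − 305.0 = 138.5·ln 44.15 − 305.0 = 138.5·3.7876 − 305.0 = 219.582.
Rounded: (255, 236, 220).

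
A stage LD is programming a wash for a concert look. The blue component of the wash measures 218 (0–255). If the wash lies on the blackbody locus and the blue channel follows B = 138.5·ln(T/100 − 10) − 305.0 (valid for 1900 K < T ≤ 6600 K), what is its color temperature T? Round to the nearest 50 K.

ln(t − 10) = (218 + 305.0) / 138.5 = 3.7762.
t − 10 = e^3.7762 = 43.649, so t = 53.649.
T = 100·t = 5365 K → 5350 K to the nearest 50 K.

5350 K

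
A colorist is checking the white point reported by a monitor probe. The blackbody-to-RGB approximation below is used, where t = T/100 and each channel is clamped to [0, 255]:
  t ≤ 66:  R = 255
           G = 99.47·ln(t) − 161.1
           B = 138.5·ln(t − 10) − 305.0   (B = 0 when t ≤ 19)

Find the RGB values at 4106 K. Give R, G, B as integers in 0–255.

t = 4106/100 = 41.06; the t ≤ 66 branch applies.
R = 255 by definition for t ≤ 66.
G = 99.47·ln 41.06 − 161.1 = 99.47·3.7150 − 161.1 = 208.434.
B = 138.5·ln(41.06 − 10) − 305.0 = 138.5·ln 31.06 − 305.0 = 138.5·3.4359 − 305.0 = 170.875.
Rounded: (255, 208, 171).

R=255, G=208, B=171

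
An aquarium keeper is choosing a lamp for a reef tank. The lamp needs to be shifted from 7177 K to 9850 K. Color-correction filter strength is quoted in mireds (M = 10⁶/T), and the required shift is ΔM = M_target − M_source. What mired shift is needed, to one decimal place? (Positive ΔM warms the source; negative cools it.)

M_source = 10⁶/7177 = 139.334; M_target = 10⁶/9850 = 101.523.
ΔM = 101.523 − 139.334 = -37.811 → -37.8 mireds, a cooling shift.

-37.8 mireds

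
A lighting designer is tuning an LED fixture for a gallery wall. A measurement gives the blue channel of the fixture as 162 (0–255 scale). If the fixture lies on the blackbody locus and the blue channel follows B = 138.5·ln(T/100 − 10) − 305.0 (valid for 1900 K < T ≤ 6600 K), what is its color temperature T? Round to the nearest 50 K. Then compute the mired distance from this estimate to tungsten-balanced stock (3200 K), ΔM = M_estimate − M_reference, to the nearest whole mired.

ln(t − 10) = (162 + 305.0) / 138.5 = 3.3718.
t − 10 = e^3.3718 = 29.132, so t = 39.132.
T = 100·t = 3913 K → 3900 K to the nearest 50 K.
M_estimate = 10⁶/3900 = 256.41; M_reference = 10⁶/3200 = 312.50.
ΔM = 256.41 − 312.50 = -56.09 → -56 mireds.

-56 mireds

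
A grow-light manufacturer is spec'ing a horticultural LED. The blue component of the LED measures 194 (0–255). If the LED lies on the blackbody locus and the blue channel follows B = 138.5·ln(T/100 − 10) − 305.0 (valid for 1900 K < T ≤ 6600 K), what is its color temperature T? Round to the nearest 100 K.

ln(t − 10) = (194 + 305.0) / 138.5 = 3.6029.
t − 10 = e^3.6029 = 36.704, so t = 46.704.
T = 100·t = 4670 K → 4700 K to the nearest 100 K.

4700 K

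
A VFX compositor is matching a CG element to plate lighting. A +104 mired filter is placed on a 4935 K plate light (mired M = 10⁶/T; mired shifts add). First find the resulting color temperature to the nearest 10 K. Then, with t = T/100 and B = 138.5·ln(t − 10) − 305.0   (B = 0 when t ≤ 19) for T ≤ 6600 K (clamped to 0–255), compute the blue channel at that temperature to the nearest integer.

M_in = 10⁶/4935 = 202.63; M_out = 202.63 + (+104) = 306.63.
T_out = 10⁶/306.63 = 3261.2 K → 3260 K; t = 32.6.
B = 138.5·ln(32.6 − 10) − 305.0 = 138.5·ln 22.6 − 305.0 = 138.5·3.1179 − 305.0 = 126.836.
Rounded: 127.

127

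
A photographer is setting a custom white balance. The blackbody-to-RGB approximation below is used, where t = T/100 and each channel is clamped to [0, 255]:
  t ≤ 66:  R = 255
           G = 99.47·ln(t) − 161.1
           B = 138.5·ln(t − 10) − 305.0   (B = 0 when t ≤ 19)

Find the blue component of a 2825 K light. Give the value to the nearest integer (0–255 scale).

97

t = 2825/100 = 28.25; the t ≤ 66 branch applies.
B = 138.5·ln(28.25 − 10) − 305.0 = 138.5·ln 18.25 − 305.0 = 138.5·2.9042 − 305.0 = 97.227.
Rounded: 97.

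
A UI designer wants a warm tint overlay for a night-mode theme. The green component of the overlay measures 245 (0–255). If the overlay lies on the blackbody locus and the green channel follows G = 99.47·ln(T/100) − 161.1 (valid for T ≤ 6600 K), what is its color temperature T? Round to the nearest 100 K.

ln t = (245 + 161.1) / 99.47 = 4.0826.
t = e^4.0826 = 59.302.
T = 100·t = 5930 K → 5900 K to the nearest 100 K.

5900 K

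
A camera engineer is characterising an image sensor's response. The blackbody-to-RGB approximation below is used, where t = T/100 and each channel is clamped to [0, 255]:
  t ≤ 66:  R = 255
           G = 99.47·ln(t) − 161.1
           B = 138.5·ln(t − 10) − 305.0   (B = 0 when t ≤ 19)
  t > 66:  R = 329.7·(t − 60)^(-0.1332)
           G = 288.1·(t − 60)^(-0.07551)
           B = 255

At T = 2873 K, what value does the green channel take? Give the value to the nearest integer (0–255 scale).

173

t = 2873/100 = 28.73; the t ≤ 66 branch applies.
G = 99.47·ln 28.73 − 161.1 = 99.47·3.3579 − 161.1 = 172.914.
Rounded: 173.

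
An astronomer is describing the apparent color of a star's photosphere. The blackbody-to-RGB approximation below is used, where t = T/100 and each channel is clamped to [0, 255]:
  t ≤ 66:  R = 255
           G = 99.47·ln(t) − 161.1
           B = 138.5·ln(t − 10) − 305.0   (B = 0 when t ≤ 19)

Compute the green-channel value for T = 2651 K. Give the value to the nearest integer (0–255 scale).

t = 2651/100 = 26.51; the t ≤ 66 branch applies.
G = 99.47·ln 26.51 − 161.1 = 99.47·3.2775 − 161.1 = 164.915.
Rounded: 165.

165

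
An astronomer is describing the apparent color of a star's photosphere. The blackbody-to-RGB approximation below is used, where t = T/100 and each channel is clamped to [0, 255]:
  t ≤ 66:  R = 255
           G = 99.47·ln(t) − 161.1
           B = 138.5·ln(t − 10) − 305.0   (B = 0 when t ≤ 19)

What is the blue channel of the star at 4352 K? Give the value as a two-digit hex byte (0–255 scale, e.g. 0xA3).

0xB5

t = 4352/100 = 43.52; the t ≤ 66 branch applies.
B = 138.5·ln(43.52 − 10) − 305.0 = 138.5·ln 33.52 − 305.0 = 138.5·3.5121 − 305.0 = 181.432.
Rounded: 181; in hex, 0xB5.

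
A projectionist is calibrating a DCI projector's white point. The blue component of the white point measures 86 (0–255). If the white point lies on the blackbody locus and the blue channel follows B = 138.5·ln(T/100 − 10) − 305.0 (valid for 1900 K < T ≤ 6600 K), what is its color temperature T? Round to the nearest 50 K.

2700 K

ln(t − 10) = (86 + 305.0) / 138.5 = 2.8231.
t − 10 = e^2.8231 = 16.829, so t = 26.829.
T = 100·t = 2683 K → 2700 K to the nearest 50 K.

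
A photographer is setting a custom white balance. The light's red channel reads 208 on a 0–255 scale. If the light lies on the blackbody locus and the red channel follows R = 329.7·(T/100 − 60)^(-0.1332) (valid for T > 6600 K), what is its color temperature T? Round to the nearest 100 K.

(t − 60)^(-0.1332) = 208/329.7 = 0.63088.
t − 60 = 0.63088^(1/-0.1332) = 0.63088^(-7.508) = 31.763, so t = 91.763.
T = 100·t = 9176 K → 9200 K to the nearest 100 K.

9200 K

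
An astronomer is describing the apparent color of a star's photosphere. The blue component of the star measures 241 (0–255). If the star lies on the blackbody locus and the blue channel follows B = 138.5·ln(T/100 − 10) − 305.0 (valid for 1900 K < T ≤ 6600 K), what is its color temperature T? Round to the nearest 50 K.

ln(t − 10) = (241 + 305.0) / 138.5 = 3.9422.
t − 10 = e^3.9422 = 51.534, so t = 61.534.
T = 100·t = 6153 K → 6150 K to the nearest 50 K.

6150 K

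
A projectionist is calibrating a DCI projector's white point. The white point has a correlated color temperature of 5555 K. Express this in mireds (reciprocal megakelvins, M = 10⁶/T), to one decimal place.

180.0 mireds

M = 10⁶ / 5555 = 180.018 → 180.0 mireds.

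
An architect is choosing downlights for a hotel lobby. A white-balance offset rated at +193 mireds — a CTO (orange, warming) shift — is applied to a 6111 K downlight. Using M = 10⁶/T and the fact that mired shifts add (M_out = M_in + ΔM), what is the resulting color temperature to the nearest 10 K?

2800 K

M_in = 10⁶/6111 = 163.64 mireds.
M_out = 163.64 + (+193) = 356.64 mireds.
T_out = 10⁶/356.64 = 2804.0 K → 2800 K.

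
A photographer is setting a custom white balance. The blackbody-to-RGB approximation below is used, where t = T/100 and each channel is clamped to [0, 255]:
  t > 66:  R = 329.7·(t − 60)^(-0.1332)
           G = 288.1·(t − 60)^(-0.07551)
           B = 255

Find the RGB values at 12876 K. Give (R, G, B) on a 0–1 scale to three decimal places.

t = 12876/100 = 128.76; the t > 66 branch applies.
R = 329.7·(128.76 − 60)^(-0.1332) = 329.7·68.76^(-0.1332) = 329.7·0.56920 = 187.666.
G = 288.1·(128.76 − 60)^(-0.07551) = 288.1·68.76^(-0.07551) = 288.1·0.72655 = 209.318.
B = 255 by definition for t > 66.
Dividing each by 255: (0.7359, 0.8209, 1.0000) → (0.736, 0.821, 1.000).

(0.736, 0.821, 1.000)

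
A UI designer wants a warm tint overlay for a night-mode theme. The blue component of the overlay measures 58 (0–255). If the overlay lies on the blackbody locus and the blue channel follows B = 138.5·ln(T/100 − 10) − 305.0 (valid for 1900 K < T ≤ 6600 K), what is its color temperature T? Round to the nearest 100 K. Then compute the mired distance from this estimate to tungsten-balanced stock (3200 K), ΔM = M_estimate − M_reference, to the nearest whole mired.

+104 mireds

ln(t − 10) = (58 + 305.0) / 138.5 = 2.6209.
t − 10 = e^2.6209 = 13.749, so t = 23.749.
T = 100·t = 2375 K → 2400 K to the nearest 100 K.
M_estimate = 10⁶/2400 = 416.67; M_reference = 10⁶/3200 = 312.50.
ΔM = 416.67 − 312.50 = 104.17 → +104 mireds.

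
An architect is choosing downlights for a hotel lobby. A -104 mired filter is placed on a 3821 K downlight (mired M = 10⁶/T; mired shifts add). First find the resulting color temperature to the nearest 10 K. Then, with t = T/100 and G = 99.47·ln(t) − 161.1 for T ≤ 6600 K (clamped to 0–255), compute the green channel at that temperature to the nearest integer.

M_in = 10⁶/3821 = 261.71; M_out = 261.71 + (-104) = 157.71.
T_out = 10⁶/157.71 = 6340.7 K → 6340 K; t = 63.4.
G = 99.47·ln 63.4 − 161.1 = 99.47·4.1495 − 161.1 = 251.647.
Rounded: 252.

252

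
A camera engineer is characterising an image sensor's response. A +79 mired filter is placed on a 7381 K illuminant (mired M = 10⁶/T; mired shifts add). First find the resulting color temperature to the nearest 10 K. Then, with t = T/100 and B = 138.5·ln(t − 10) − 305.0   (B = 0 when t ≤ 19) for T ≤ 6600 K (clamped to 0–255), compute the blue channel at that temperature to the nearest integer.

M_in = 10⁶/7381 = 135.48; M_out = 135.48 + (+79) = 214.48.
T_out = 10⁶/214.48 = 4662.4 K → 4660 K; t = 46.6.
B = 138.5·ln(46.6 − 10) − 305.0 = 138.5·ln 36.6 − 305.0 = 138.5·3.6000 − 305.0 = 193.607.
Rounded: 194.

194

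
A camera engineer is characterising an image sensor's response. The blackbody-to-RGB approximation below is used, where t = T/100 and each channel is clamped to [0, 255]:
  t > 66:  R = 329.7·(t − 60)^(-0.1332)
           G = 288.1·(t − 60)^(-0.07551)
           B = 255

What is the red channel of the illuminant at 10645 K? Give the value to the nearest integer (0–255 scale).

198

t = 10645/100 = 106.45; the t > 66 branch applies.
R = 329.7·(106.45 − 60)^(-0.1332) = 329.7·46.45^(-0.1332) = 329.7·0.59973 = 197.732.
Rounded: 198.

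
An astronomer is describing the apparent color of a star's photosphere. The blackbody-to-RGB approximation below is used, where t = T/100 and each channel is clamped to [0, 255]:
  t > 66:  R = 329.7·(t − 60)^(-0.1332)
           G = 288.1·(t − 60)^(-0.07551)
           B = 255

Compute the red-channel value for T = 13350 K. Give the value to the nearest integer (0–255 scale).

t = 13350/100 = 133.5; the t > 66 branch applies.
R = 329.7·(133.5 − 60)^(-0.1332) = 329.7·73.5^(-0.1332) = 329.7·0.56417 = 186.007.
Rounded: 186.

186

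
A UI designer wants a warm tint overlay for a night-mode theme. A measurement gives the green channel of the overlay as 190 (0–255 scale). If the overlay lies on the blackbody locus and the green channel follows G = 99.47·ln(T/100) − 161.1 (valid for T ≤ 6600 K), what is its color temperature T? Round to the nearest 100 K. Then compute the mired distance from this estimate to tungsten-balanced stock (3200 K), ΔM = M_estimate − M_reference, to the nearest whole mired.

ln t = (190 + 161.1) / 99.47 = 3.5297.
t = e^3.5297 = 34.114.
T = 100·t = 3411 K → 3400 K to the nearest 100 K.
M_estimate = 10⁶/3400 = 294.12; M_reference = 10⁶/3200 = 312.50.
ΔM = 294.12 − 312.50 = -18.38 → -18 mireds.

-18 mireds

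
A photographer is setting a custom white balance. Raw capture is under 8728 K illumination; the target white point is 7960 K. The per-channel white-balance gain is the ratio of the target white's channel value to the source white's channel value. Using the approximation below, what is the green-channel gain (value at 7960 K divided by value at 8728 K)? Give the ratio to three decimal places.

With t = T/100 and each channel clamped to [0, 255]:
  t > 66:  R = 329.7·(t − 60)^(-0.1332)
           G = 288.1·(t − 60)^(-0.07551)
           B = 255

At 8728 K (t = 87.28):
  G = 288.1·(87.28 − 60)^(-0.07551) = 288.1·27.28^(-0.07551) = 288.1·0.77908 = 224.452.
At 7960 K (t = 79.6):
  G = 288.1·(79.6 − 60)^(-0.07551) = 288.1·19.6^(-0.07551) = 288.1·0.79877 = 230.126.
Gain = 230.126 / 224.452 = 1.0253 → 1.025.

1.025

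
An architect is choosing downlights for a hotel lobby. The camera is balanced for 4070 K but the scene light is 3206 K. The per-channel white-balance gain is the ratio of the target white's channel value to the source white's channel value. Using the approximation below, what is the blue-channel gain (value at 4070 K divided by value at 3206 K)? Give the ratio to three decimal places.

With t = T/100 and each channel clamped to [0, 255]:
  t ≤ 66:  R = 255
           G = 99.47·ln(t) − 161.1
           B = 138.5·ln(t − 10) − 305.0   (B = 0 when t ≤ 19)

1.371

At 3206 K (t = 32.06):
  B = 138.5·ln(32.06 − 10) − 305.0 = 138.5·ln 22.06 − 305.0 = 138.5·3.0938 − 305.0 = 123.487.
At 4070 K (t = 40.7):
  B = 138.5·ln(40.7 − 10) − 305.0 = 138.5·ln 30.7 − 305.0 = 138.5·3.4243 − 305.0 = 169.260.
Gain = 169.260 / 123.487 = 1.3707 → 1.371.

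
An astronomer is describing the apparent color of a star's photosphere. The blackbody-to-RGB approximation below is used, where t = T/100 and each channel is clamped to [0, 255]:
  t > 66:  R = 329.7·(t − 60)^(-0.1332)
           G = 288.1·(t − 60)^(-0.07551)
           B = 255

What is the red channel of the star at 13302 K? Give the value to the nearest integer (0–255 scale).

t = 13302/100 = 133.02; the t > 66 branch applies.
R = 329.7·(133.02 − 60)^(-0.1332) = 329.7·73.02^(-0.1332) = 329.7·0.56466 = 186.169.
Rounded: 186.

186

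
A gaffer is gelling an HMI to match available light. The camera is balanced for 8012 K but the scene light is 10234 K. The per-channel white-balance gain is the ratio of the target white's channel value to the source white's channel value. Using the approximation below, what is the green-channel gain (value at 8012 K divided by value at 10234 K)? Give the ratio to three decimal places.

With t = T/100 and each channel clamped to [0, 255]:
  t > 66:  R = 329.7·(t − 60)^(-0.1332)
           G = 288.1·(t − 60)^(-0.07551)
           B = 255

1.058

At 10234 K (t = 102.34):
  G = 288.1·(102.34 − 60)^(-0.07551) = 288.1·42.34^(-0.07551) = 288.1·0.75364 = 217.124.
At 8012 K (t = 80.12):
  G = 288.1·(80.12 − 60)^(-0.07551) = 288.1·20.12^(-0.07551) = 288.1·0.79719 = 229.671.
Gain = 229.671 / 217.124 = 1.0578 → 1.058.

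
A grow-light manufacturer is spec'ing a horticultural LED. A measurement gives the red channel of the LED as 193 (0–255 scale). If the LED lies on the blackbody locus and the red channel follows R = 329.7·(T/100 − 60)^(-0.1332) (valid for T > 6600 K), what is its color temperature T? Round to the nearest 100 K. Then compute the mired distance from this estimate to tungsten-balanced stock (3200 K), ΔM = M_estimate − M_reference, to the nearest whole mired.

-226 mireds

(t − 60)^(-0.1332) = 193/329.7 = 0.58538.
t − 60 = 0.58538^(1/-0.1332) = 0.58538^(-7.508) = 55.713, so t = 115.713.
T = 100·t = 11571 K → 11600 K to the nearest 100 K.
M_estimate = 10⁶/11600 = 86.21; M_reference = 10⁶/3200 = 312.50.
ΔM = 86.21 − 312.50 = -226.29 → -226 mireds.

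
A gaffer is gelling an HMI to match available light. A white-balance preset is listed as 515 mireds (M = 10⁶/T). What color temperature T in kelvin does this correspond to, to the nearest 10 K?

1940 K

T = 10⁶ / 515 = 1941.75 K → 1940 K.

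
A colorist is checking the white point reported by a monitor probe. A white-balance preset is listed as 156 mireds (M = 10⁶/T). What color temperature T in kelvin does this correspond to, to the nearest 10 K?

T = 10⁶ / 156 = 6410.26 K → 6410 K.

6410 K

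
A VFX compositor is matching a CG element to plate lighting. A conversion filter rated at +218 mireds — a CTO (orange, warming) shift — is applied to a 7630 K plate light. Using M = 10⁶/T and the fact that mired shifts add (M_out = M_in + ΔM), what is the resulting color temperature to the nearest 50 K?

2850 K

M_in = 10⁶/7630 = 131.06 mireds.
M_out = 131.06 + (+218) = 349.06 mireds.
T_out = 10⁶/349.06 = 2864.8 K → 2850 K.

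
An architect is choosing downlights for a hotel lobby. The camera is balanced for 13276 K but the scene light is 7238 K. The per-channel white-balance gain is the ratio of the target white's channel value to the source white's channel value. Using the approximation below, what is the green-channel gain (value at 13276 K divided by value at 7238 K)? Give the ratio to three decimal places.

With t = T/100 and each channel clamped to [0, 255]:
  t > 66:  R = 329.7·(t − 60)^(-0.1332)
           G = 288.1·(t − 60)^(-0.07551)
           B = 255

0.875

At 7238 K (t = 72.38):
  G = 288.1·(72.38 − 60)^(-0.07551) = 288.1·12.38^(-0.07551) = 288.1·0.82697 = 238.249.
At 13276 K (t = 132.76):
  G = 288.1·(132.76 − 60)^(-0.07551) = 288.1·72.76^(-0.07551) = 288.1·0.72345 = 208.426.
Gain = 208.426 / 238.249 = 0.8748 → 0.875.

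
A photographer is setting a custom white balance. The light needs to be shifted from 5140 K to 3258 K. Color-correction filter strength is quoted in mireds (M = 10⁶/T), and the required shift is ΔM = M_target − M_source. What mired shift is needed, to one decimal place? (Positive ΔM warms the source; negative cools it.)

M_source = 10⁶/5140 = 194.553; M_target = 10⁶/3258 = 306.937.
ΔM = 306.937 − 194.553 = 112.384 → +112.4 mireds, a warming shift.

+112.4 mireds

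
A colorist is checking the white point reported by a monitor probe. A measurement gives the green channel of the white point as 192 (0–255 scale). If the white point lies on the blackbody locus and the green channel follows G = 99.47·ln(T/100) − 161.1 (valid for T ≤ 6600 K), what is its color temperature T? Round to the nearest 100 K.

ln t = (192 + 161.1) / 99.47 = 3.5498.
t = e^3.5498 = 34.807.
T = 100·t = 3481 K → 3500 K to the nearest 100 K.

3500 K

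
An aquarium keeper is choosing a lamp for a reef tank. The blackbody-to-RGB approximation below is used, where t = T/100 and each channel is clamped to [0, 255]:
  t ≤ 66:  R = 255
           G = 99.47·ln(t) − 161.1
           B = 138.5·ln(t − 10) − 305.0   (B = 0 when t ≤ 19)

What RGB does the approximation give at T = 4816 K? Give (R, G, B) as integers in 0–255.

(255, 224, 199)

t = 4816/100 = 48.16; the t ≤ 66 branch applies.
R = 255 by definition for t ≤ 66.
G = 99.47·ln 48.16 − 161.1 = 99.47·3.8745 − 161.1 = 224.299.
B = 138.5·ln(48.16 − 10) − 305.0 = 138.5·ln 38.16 − 305.0 = 138.5·3.6418 − 305.0 = 199.388.
Rounded: (255, 224, 199).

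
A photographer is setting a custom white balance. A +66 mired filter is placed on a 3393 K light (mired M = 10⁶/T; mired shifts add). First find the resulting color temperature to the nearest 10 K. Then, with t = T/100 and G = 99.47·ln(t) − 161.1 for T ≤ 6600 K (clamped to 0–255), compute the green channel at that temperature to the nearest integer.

169

M_in = 10⁶/3393 = 294.72; M_out = 294.72 + (+66) = 360.72.
T_out = 10⁶/360.72 = 2772.2 K → 2770 K; t = 27.7.
G = 99.47·ln 27.7 − 161.1 = 99.47·3.3214 − 161.1 = 169.283.
Rounded: 169.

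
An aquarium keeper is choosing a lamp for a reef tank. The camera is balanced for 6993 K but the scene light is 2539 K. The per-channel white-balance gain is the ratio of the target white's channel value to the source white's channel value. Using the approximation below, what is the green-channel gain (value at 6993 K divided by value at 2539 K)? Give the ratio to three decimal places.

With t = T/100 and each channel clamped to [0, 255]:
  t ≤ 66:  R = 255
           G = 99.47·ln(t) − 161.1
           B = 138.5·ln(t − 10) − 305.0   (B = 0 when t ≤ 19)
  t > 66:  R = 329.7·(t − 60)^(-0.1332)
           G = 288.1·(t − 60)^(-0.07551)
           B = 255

1.508

At 2539 K (t = 25.39):
  G = 99.47·ln 25.39 − 161.1 = 99.47·3.2344 − 161.1 = 160.621.
At 6993 K (t = 69.93):
  G = 288.1·(69.93 − 60)^(-0.07551) = 288.1·9.93^(-0.07551) = 288.1·0.84085 = 242.250.
Gain = 242.250 / 160.621 = 1.5082 → 1.508.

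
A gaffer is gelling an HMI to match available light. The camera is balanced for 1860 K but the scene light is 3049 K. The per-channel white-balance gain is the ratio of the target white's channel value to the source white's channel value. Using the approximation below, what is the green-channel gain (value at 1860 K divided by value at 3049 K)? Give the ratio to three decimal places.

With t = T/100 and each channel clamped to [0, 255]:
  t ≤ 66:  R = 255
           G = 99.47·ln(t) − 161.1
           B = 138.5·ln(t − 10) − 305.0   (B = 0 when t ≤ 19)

At 3049 K (t = 30.49):
  G = 99.47·ln 30.49 − 161.1 = 99.47·3.4174 − 161.1 = 178.829.
At 1860 K (t = 18.6):
  G = 99.47·ln 18.6 − 161.1 = 99.47·2.9232 − 161.1 = 129.667.
Gain = 129.667 / 178.829 = 0.7251 → 0.725.

0.725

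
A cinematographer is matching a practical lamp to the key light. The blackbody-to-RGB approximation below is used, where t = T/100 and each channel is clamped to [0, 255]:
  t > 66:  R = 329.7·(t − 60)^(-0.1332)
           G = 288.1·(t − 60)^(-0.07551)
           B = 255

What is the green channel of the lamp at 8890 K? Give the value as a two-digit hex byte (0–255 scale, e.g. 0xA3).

0xDF

t = 8890/100 = 88.9; the t > 66 branch applies.
G = 288.1·(88.9 − 60)^(-0.07551) = 288.1·28.9^(-0.07551) = 288.1·0.77569 = 223.476.
Rounded: 223; in hex, 0xDF.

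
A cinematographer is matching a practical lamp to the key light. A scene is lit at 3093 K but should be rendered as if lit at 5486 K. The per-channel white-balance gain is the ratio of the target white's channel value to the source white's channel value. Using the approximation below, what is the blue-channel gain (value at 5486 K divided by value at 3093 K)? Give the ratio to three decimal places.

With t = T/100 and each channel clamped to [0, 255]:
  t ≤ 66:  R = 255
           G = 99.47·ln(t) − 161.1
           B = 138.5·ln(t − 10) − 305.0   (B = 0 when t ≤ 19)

1.909

At 3093 K (t = 30.93):
  B = 138.5·ln(30.93 − 10) − 305.0 = 138.5·ln 20.93 − 305.0 = 138.5·3.0412 − 305.0 = 116.204.
At 5486 K (t = 54.86):
  B = 138.5·ln(54.86 − 10) − 305.0 = 138.5·ln 44.86 − 305.0 = 138.5·3.8035 − 305.0 = 221.791.
Gain = 221.791 / 116.204 = 1.9086 → 1.909.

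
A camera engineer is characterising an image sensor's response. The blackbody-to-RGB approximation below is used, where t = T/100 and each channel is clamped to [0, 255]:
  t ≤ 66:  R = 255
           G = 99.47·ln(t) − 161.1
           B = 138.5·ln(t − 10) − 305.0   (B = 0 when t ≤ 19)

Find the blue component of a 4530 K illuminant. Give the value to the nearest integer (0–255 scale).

189

t = 4530/100 = 45.3; the t ≤ 66 branch applies.
B = 138.5·ln(45.3 − 10) − 305.0 = 138.5·ln 35.3 − 305.0 = 138.5·3.5639 − 305.0 = 188.598.
Rounded: 189.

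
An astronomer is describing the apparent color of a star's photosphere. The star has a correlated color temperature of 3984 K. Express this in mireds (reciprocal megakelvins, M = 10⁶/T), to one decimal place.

M = 10⁶ / 3984 = 251.004 → 251.0 mireds.

251.0 mireds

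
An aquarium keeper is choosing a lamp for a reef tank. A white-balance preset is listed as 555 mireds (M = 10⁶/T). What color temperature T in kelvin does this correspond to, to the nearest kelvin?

1802 K

T = 10⁶ / 555 = 1801.80 K → 1802 K.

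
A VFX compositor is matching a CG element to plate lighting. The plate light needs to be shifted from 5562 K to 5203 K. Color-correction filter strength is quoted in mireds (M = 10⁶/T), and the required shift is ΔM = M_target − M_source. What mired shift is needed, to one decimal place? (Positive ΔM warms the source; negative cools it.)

+12.4 mireds

M_source = 10⁶/5562 = 179.791; M_target = 10⁶/5203 = 192.197.
ΔM = 192.197 − 179.791 = 12.405 → +12.4 mireds, a warming shift.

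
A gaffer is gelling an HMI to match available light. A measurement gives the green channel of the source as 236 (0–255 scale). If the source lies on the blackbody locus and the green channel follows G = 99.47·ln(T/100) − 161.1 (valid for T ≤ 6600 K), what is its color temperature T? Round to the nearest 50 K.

ln t = (236 + 161.1) / 99.47 = 3.9922.
t = e^3.9922 = 54.172.
T = 100·t = 5417 K → 5400 K to the nearest 50 K.

5400 K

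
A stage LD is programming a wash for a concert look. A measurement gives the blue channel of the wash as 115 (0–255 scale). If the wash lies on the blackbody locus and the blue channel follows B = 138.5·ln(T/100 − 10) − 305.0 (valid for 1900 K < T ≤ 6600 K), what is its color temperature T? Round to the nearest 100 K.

3100 K

ln(t − 10) = (115 + 305.0) / 138.5 = 3.0325.
t − 10 = e^3.0325 = 20.749, so t = 30.749.
T = 100·t = 3075 K → 3100 K to the nearest 100 K.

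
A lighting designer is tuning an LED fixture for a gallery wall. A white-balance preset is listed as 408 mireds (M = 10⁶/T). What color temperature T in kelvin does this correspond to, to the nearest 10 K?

T = 10⁶ / 408 = 2450.98 K → 2450 K.

2450 K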